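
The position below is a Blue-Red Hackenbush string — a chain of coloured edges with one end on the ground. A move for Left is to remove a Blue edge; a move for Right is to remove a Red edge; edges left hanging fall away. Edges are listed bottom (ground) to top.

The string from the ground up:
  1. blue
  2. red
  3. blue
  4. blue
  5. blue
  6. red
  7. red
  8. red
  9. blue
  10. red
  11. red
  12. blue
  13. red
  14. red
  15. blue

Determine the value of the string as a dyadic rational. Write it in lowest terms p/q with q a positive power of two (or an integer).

14483/16384

Build val(s[:k]) for k = 1..15, string s = blue red blue blue blue red red red blue red red blue red red blue.
1 of 15 · b · max L 0 · min R +∞ gives 1
2 of 15 · br · max L 0 · min R 1 gives 1/2
3 of 15 · brb · max L 1/2 · min R 1 gives 3/4
4 of 15 · brbb · max L 3/4 · min R 1 gives 7/8
5 of 15 · brbbb · max L 7/8 · min R 1 gives 15/16
6 of 15 · brbbbr · max L 7/8 · min R 15/16 gives 29/32
7 of 15 · brbbbrr · max L 7/8 · min R 29/32 gives 57/64
8 of 15 · brbbbrrr · max L 7/8 · min R 57/64 gives 113/128
9 of 15 · brbbbrrrb · max L 113/128 · min R 57/64 gives 227/256
10 of 15 · brbbbrrrbr · max L 113/128 · min R 227/256 gives 453/512
11 of 15 · brbbbrrrbrr · max L 113/128 · min R 453/512 gives 905/1024
12 of 15 · brbbbrrrbrrb · max L 905/1024 · min R 453/512 gives 1811/2048
13 of 15 · brbbbrrrbrrbr · max L 905/1024 · min R 1811/2048 gives 3621/4096
14 of 15 · brbbbrrrbrrbrr · max L 905/1024 · min R 3621/4096 gives 7241/8192
15 of 15 · brbbbrrrbrrbrrb · max L 7241/8192 · min R 3621/4096 gives 14483/16384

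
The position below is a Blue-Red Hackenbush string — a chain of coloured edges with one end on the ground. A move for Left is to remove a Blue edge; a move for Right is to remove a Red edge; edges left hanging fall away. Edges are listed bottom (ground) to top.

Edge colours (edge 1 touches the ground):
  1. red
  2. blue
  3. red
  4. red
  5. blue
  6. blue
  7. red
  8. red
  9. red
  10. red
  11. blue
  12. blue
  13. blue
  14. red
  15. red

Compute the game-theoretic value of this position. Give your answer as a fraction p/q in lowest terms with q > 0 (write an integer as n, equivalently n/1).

val(r) = { (no moves) | 0 } => -1
val(rb) = { -1 | 0 } => -1/2
val(rbr) = { -1 | -1/2; 0 } => -3/4
val(rbrr) = { -1 | -3/4; -1/2; 0 } => -7/8
val(rbrrb) = { -1; -7/8 | -3/4; -1/2; 0 } => -13/16
val(rbrrbb) = { -1; -7/8; -13/16 | -3/4; -1/2; 0 } => -25/32
val(rbrrbbr) = { -1; -7/8; -13/16 | -25/32; -3/4; -1/2; 0 } => -51/64
val(rbrrbbrr) = { -1; -7/8; -13/16 | -51/64; -25/32; -3/4; -1/2; 0 } => -103/128
val(rbrrbbrrr) = { -1; -7/8; -13/16 | -103/128; -51/64; -25/32; -3/4; -1/2; 0 } => -207/256
val(rbrrbbrrrr) = { -1; -7/8; -13/16 | -207/256; -103/128; -51/64; -25/32; -3/4; -1/2; 0 } => -415/512
val(rbrrbbrrrrb) = { -1; -7/8; -13/16; -415/512 | -207/256; -103/128; -51/64; -25/32; -3/4; -1/2; 0 } => -829/1024
val(rbrrbbrrrrbb) = { -1; -7/8; -13/16; -415/512; -829/1024 | -207/256; -103/128; -51/64; -25/32; -3/4; -1/2; 0 } => -1657/2048
val(rbrrbbrrrrbbb) = { -1; -7/8; -13/16; -415/512; -829/1024; -1657/2048 | -207/256; -103/128; -51/64; -25/32; -3/4; -1/2; 0 } => -3313/4096
val(rbrrbbrrrrbbbr) = { -1; -7/8; -13/16; -415/512; -829/1024; -1657/2048 | -3313/4096; -207/256; -103/128; -51/64; -25/32; -3/4; -1/2; 0 } => -6627/8192
val(rbrrbbrrrrbbbrr) = { -1; -7/8; -13/16; -415/512; -829/1024; -1657/2048 | -6627/8192; -3313/4096; -207/256; -103/128; -51/64; -25/32; -3/4; -1/2; 0 } => -13255/16384

-13255/16384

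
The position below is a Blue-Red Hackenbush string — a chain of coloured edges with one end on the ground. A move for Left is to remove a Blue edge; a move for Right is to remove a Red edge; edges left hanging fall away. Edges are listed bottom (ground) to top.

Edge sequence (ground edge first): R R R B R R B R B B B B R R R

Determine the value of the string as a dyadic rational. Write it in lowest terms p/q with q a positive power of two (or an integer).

-11535/4096

R: Left { none }, Right { 0 } so simplest -1
RR: Left { none }, Right { -1; 0 } so simplest -2
RRR: Left { none }, Right { -2; -1; 0 } so simplest -3
RRRB: Left { -3 }, Right { -2; -1; 0 } so simplest -5/2
RRRBR: Left { -3 }, Right { -5/2; -2; -1; 0 } so simplest -11/4
RRRBRR: Left { -3 }, Right { -11/4; -5/2; -2; -1; 0 } so simplest -23/8
RRRBRRB: Left { -3; -23/8 }, Right { -11/4; -5/2; -2; -1; 0 } so simplest -45/16
RRRBRRBR: Left { -3; -23/8 }, Right { -45/16; -11/4; -5/2; -2; -1; 0 } so simplest -91/32
RRRBRRBRB: Left { -3; -23/8; -91/32 }, Right { -45/16; -11/4; -5/2; -2; -1; 0 } so simplest -181/64
RRRBRRBRBB: Left { -3; -23/8; -91/32; -181/64 }, Right { -45/16; -11/4; -5/2; -2; -1; 0 } so simplest -361/128
RRRBRRBRBBB: Left { -3; -23/8; -91/32; -181/64; -361/128 }, Right { -45/16; -11/4; -5/2; -2; -1; 0 } so simplest -721/256
RRRBRRBRBBBB: Left { -3; -23/8; -91/32; -181/64; -361/128; -721/256 }, Right { -45/16; -11/4; -5/2; -2; -1; 0 } so simplest -1441/512
RRRBRRBRBBBBR: Left { -3; -23/8; -91/32; -181/64; -361/128; -721/256 }, Right { -1441/512; -45/16; -11/4; -5/2; -2; -1; 0 } so simplest -2883/1024
RRRBRRBRBBBBRR: Left { -3; -23/8; -91/32; -181/64; -361/128; -721/256 }, Right { -2883/1024; -1441/512; -45/16; -11/4; -5/2; -2; -1; 0 } so simplest -5767/2048
RRRBRRBRBBBBRRR: Left { -3; -23/8; -91/32; -181/64; -361/128; -721/256 }, Right { -5767/2048; -2883/1024; -1441/512; -45/16; -11/4; -5/2; -2; -1; 0 } so simplest -11535/4096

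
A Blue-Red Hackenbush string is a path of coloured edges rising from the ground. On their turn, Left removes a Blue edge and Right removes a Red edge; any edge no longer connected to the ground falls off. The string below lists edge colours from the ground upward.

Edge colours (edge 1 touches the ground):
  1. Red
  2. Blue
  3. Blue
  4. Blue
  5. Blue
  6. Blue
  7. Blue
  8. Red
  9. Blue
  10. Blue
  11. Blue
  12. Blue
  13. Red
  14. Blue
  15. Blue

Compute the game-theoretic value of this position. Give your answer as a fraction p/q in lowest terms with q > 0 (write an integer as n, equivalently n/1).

value_1 [R]  L=[]  R=[0]  → -1
value_2 [RB]  L=[-1]  R=[0]  → -1/2
value_3 [RBB]  L=[-1 -1/2]  R=[0]  → -1/4
value_4 [RBBB]  L=[-1 -1/2 -1/4]  R=[0]  → -1/8
value_5 [RBBBB]  L=[-1 -1/2 -1/4 -1/8]  R=[0]  → -1/16
value_6 [RBBBBB]  L=[-1 -1/2 -1/4 -1/8 -1/16]  R=[0]  → -1/32
value_7 [RBBBBBB]  L=[-1 -1/2 -1/4 -1/8 -1/16 -1/32]  R=[0]  → -1/64
value_8 [RBBBBBBR]  L=[-1 -1/2 -1/4 -1/8 -1/16 -1/32]  R=[-1/64 0]  → -3/128
value_9 [RBBBBBBRB]  L=[-1 -1/2 -1/4 -1/8 -1/16 -1/32 -3/128]  R=[-1/64 0]  → -5/256
value_10 [RBBBBBBRBB]  L=[-1 -1/2 -1/4 -1/8 -1/16 -1/32 -3/128 -5/256]  R=[-1/64 0]  → -9/512
value_11 [RBBBBBBRBBB]  L=[-1 -1/2 -1/4 -1/8 -1/16 -1/32 -3/128 -5/256 -9/512]  R=[-1/64 0]  → -17/1024
value_12 [RBBBBBBRBBBB]  L=[-1 -1/2 -1/4 -1/8 -1/16 -1/32 -3/128 -5/256 -9/512 -17/1024]  R=[-1/64 0]  → -33/2048
value_13 [RBBBBBBRBBBBR]  L=[-1 -1/2 -1/4 -1/8 -1/16 -1/32 -3/128 -5/256 -9/512 -17/1024]  R=[-33/2048 -1/64 0]  → -67/4096
value_14 [RBBBBBBRBBBBRB]  L=[-1 -1/2 -1/4 -1/8 -1/16 -1/32 -3/128 -5/256 -9/512 -17/1024 -67/4096]  R=[-33/2048 -1/64 0]  → -133/8192
value_15 [RBBBBBBRBBBBRBB]  L=[-1 -1/2 -1/4 -1/8 -1/16 -1/32 -3/128 -5/256 -9/512 -17/1024 -67/4096 -133/8192]  R=[-33/2048 -1/64 0]  → -265/16384

-265/16384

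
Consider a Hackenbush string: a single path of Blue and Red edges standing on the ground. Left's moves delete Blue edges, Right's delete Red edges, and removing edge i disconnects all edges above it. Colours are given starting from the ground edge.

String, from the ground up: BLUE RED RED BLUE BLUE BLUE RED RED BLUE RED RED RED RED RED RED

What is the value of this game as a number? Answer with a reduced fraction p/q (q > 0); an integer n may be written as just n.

Prefix values for BLUE RED RED BLUE BLUE BLUE RED RED BLUE RED RED RED RED RED RED via {L|R} + simplicity:
B: Left { 0 }, Right { — } so simplest 1
BR: Left { 0 }, Right { 1 } so simplest 1/2
BRR: Left { 0 }, Right { 1/2, 1 } so simplest 1/4
BRRB: Left { 0, 1/4 }, Right { 1/2, 1 } so simplest 3/8
BRRBB: Left { 0, 1/4, 3/8 }, Right { 1/2, 1 } so simplest 7/16
BRRBBB: Left { 0, 1/4, 3/8, 7/16 }, Right { 1/2, 1 } so simplest 15/32
BRRBBBR: Left { 0, 1/4, 3/8, 7/16 }, Right { 15/32, 1/2, 1 } so simplest 29/64
BRRBBBRR: Left { 0, 1/4, 3/8, 7/16 }, Right { 29/64, 15/32, 1/2, 1 } so simplest 57/128
BRRBBBRRB: Left { 0, 1/4, 3/8, 7/16, 57/128 }, Right { 29/64, 15/32, 1/2, 1 } so simplest 115/256
BRRBBBRRBR: Left { 0, 1/4, 3/8, 7/16, 57/128 }, Right { 115/256, 29/64, 15/32, 1/2, 1 } so simplest 229/512
BRRBBBRRBRR: Left { 0, 1/4, 3/8, 7/16, 57/128 }, Right { 229/512, 115/256, 29/64, 15/32, 1/2, 1 } so simplest 457/1024
BRRBBBRRBRRR: Left { 0, 1/4, 3/8, 7/16, 57/128 }, Right { 457/1024, 229/512, 115/256, 29/64, 15/32, 1/2, 1 } so simplest 913/2048
BRRBBBRRBRRRR: Left { 0, 1/4, 3/8, 7/16, 57/128 }, Right { 913/2048, 457/1024, 229/512, 115/256, 29/64, 15/32, 1/2, 1 } so simplest 1825/4096
BRRBBBRRBRRRRR: Left { 0, 1/4, 3/8, 7/16, 57/128 }, Right { 1825/4096, 913/2048, 457/1024, 229/512, 115/256, 29/64, 15/32, 1/2, 1 } so simplest 3649/8192
BRRBBBRRBRRRRRR: Left { 0, 1/4, 3/8, 7/16, 57/128 }, Right { 3649/8192, 1825/4096, 913/2048, 457/1024, 229/512, 115/256, 29/64, 15/32, 1/2, 1 } so simplest 7297/16384

7297/16384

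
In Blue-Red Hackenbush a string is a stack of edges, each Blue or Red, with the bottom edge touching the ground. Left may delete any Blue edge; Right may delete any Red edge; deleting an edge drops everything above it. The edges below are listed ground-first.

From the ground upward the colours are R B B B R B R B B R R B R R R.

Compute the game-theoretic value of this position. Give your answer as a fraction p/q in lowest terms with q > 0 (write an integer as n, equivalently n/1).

Build value(s[:k]) for k = 1..15, string s = R B B B R B R B B R R B R R R.
R: Left {  }, Right { 0 } so simplest -1
RB: Left { -1 }, Right { 0 } so simplest -1/2
RBB: Left { -1 -1/2 }, Right { 0 } so simplest -1/4
RBBB: Left { -1 -1/2 -1/4 }, Right { 0 } so simplest -1/8
RBBBR: Left { -1 -1/2 -1/4 }, Right { -1/8 0 } so simplest -3/16
RBBBRB: Left { -1 -1/2 -1/4 -3/16 }, Right { -1/8 0 } so simplest -5/32
RBBBRBR: Left { -1 -1/2 -1/4 -3/16 }, Right { -5/32 -1/8 0 } so simplest -11/64
RBBBRBRB: Left { -1 -1/2 -1/4 -3/16 -11/64 }, Right { -5/32 -1/8 0 } so simplest -21/128
RBBBRBRBB: Left { -1 -1/2 -1/4 -3/16 -11/64 -21/128 }, Right { -5/32 -1/8 0 } so simplest -41/256
RBBBRBRBBR: Left { -1 -1/2 -1/4 -3/16 -11/64 -21/128 }, Right { -41/256 -5/32 -1/8 0 } so simplest -83/512
RBBBRBRBBRR: Left { -1 -1/2 -1/4 -3/16 -11/64 -21/128 }, Right { -83/512 -41/256 -5/32 -1/8 0 } so simplest -167/1024
RBBBRBRBBRRB: Left { -1 -1/2 -1/4 -3/16 -11/64 -21/128 -167/1024 }, Right { -83/512 -41/256 -5/32 -1/8 0 } so simplest -333/2048
RBBBRBRBBRRBR: Left { -1 -1/2 -1/4 -3/16 -11/64 -21/128 -167/1024 }, Right { -333/2048 -83/512 -41/256 -5/32 -1/8 0 } so simplest -667/4096
RBBBRBRBBRRBRR: Left { -1 -1/2 -1/4 -3/16 -11/64 -21/128 -167/1024 }, Right { -667/4096 -333/2048 -83/512 -41/256 -5/32 -1/8 0 } so simplest -1335/8192
RBBBRBRBBRRBRRR: Left { -1 -1/2 -1/4 -3/16 -11/64 -21/128 -167/1024 }, Right { -1335/8192 -667/4096 -333/2048 -83/512 -41/256 -5/32 -1/8 0 } so simplest -2671/16384

-2671/16384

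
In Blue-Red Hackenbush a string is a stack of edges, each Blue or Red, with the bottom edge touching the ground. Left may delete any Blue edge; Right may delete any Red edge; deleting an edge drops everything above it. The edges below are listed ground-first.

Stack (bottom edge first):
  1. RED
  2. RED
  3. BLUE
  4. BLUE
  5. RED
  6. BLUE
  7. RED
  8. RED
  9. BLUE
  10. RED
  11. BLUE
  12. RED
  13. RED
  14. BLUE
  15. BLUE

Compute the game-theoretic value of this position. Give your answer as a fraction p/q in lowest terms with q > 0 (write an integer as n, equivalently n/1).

Recurse on prefixes of the 15-edge string RED RED BLUE BLUE RED BLUE RED RED BLUE RED BLUE RED RED BLUE BLUE:
value_1 [R]  L=[none]  R=[0]  → -1
value_2 [RR]  L=[none]  R=[-1; 0]  → -2
value_3 [RRB]  L=[-2]  R=[-1; 0]  → -3/2
value_4 [RRBB]  L=[-2; -3/2]  R=[-1; 0]  → -5/4
value_5 [RRBBR]  L=[-2; -3/2]  R=[-5/4; -1; 0]  → -11/8
value_6 [RRBBRB]  L=[-2; -3/2; -11/8]  R=[-5/4; -1; 0]  → -21/16
value_7 [RRBBRBR]  L=[-2; -3/2; -11/8]  R=[-21/16; -5/4; -1; 0]  → -43/32
value_8 [RRBBRBRR]  L=[-2; -3/2; -11/8]  R=[-43/32; -21/16; -5/4; -1; 0]  → -87/64
value_9 [RRBBRBRRB]  L=[-2; -3/2; -11/8; -87/64]  R=[-43/32; -21/16; -5/4; -1; 0]  → -173/128
value_10 [RRBBRBRRBR]  L=[-2; -3/2; -11/8; -87/64]  R=[-173/128; -43/32; -21/16; -5/4; -1; 0]  → -347/256
value_11 [RRBBRBRRBRB]  L=[-2; -3/2; -11/8; -87/64; -347/256]  R=[-173/128; -43/32; -21/16; -5/4; -1; 0]  → -693/512
value_12 [RRBBRBRRBRBR]  L=[-2; -3/2; -11/8; -87/64; -347/256]  R=[-693/512; -173/128; -43/32; -21/16; -5/4; -1; 0]  → -1387/1024
value_13 [RRBBRBRRBRBRR]  L=[-2; -3/2; -11/8; -87/64; -347/256]  R=[-1387/1024; -693/512; -173/128; -43/32; -21/16; -5/4; -1; 0]  → -2775/2048
value_14 [RRBBRBRRBRBRRB]  L=[-2; -3/2; -11/8; -87/64; -347/256; -2775/2048]  R=[-1387/1024; -693/512; -173/128; -43/32; -21/16; -5/4; -1; 0]  → -5549/4096
value_15 [RRBBRBRRBRBRRBB]  L=[-2; -3/2; -11/8; -87/64; -347/256; -2775/2048; -5549/4096]  R=[-1387/1024; -693/512; -173/128; -43/32; -21/16; -5/4; -1; 0]  → -11097/8192

-11097/8192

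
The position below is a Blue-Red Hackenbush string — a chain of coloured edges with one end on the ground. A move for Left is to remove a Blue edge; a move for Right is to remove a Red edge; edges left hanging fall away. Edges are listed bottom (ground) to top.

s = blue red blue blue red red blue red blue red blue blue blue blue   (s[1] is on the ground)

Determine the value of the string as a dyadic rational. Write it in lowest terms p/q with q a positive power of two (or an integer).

6495/8192

Recurse on prefixes of the 14-edge string blue red blue blue red red blue red blue red blue blue blue blue:
b: Left { 0 }, Right { · } => simplest 1
br: Left { 0 }, Right { 1 } => simplest 1/2
brb: Left { 0, 1/2 }, Right { 1 } => simplest 3/4
brbb: Left { 0, 1/2, 3/4 }, Right { 1 } => simplest 7/8
brbbr: Left { 0, 1/2, 3/4 }, Right { 7/8, 1 } => simplest 13/16
brbbrr: Left { 0, 1/2, 3/4 }, Right { 13/16, 7/8, 1 } => simplest 25/32
brbbrrb: Left { 0, 1/2, 3/4, 25/32 }, Right { 13/16, 7/8, 1 } => simplest 51/64
brbbrrbr: Left { 0, 1/2, 3/4, 25/32 }, Right { 51/64, 13/16, 7/8, 1 } => simplest 101/128
brbbrrbrb: Left { 0, 1/2, 3/4, 25/32, 101/128 }, Right { 51/64, 13/16, 7/8, 1 } => simplest 203/256
brbbrrbrbr: Left { 0, 1/2, 3/4, 25/32, 101/128 }, Right { 203/256, 51/64, 13/16, 7/8, 1 } => simplest 405/512
brbbrrbrbrb: Left { 0, 1/2, 3/4, 25/32, 101/128, 405/512 }, Right { 203/256, 51/64, 13/16, 7/8, 1 } => simplest 811/1024
brbbrrbrbrbb: Left { 0, 1/2, 3/4, 25/32, 101/128, 405/512, 811/1024 }, Right { 203/256, 51/64, 13/16, 7/8, 1 } => simplest 1623/2048
brbbrrbrbrbbb: Left { 0, 1/2, 3/4, 25/32, 101/128, 405/512, 811/1024, 1623/2048 }, Right { 203/256, 51/64, 13/16, 7/8, 1 } => simplest 3247/4096
brbbrrbrbrbbbb: Left { 0, 1/2, 3/4, 25/32, 101/128, 405/512, 811/1024, 1623/2048, 3247/4096 }, Right { 203/256, 51/64, 13/16, 7/8, 1 } => simplest 6495/8192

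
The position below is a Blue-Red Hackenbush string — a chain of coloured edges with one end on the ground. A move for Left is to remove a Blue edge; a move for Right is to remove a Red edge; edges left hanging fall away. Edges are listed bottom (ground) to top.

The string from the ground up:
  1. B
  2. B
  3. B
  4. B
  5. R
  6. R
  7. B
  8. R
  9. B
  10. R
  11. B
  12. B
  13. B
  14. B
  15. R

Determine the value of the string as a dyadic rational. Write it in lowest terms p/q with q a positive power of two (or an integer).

6845/2048

edge 1 of 15 (B): { 0 |  } gives 1
edge 2 of 15 (B): { 0 1 |  } gives 2
edge 3 of 15 (B): { 0 1 2 |  } gives 3
edge 4 of 15 (B): { 0 1 2 3 |  } gives 4
edge 5 of 15 (R): { 0 1 2 3 | 4 } gives 7/2
edge 6 of 15 (R): { 0 1 2 3 | 7/2 4 } gives 13/4
edge 7 of 15 (B): { 0 1 2 3 13/4 | 7/2 4 } gives 27/8
edge 8 of 15 (R): { 0 1 2 3 13/4 | 27/8 7/2 4 } gives 53/16
edge 9 of 15 (B): { 0 1 2 3 13/4 53/16 | 27/8 7/2 4 } gives 107/32
edge 10 of 15 (R): { 0 1 2 3 13/4 53/16 | 107/32 27/8 7/2 4 } gives 213/64
edge 11 of 15 (B): { 0 1 2 3 13/4 53/16 213/64 | 107/32 27/8 7/2 4 } gives 427/128
edge 12 of 15 (B): { 0 1 2 3 13/4 53/16 213/64 427/128 | 107/32 27/8 7/2 4 } gives 855/256
edge 13 of 15 (B): { 0 1 2 3 13/4 53/16 213/64 427/128 855/256 | 107/32 27/8 7/2 4 } gives 1711/512
edge 14 of 15 (B): { 0 1 2 3 13/4 53/16 213/64 427/128 855/256 1711/512 | 107/32 27/8 7/2 4 } gives 3423/1024
edge 15 of 15 (R): { 0 1 2 3 13/4 53/16 213/64 427/128 855/256 1711/512 | 3423/1024 107/32 27/8 7/2 4 } gives 6845/2048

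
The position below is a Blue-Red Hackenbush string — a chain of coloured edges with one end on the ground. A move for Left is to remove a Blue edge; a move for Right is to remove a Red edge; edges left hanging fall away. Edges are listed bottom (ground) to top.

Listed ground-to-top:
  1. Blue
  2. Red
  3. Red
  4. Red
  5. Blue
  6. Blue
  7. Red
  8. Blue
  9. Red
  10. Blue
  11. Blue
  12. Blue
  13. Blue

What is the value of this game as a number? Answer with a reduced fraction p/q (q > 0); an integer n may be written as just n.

Build G(s[:k]) for k = 1..13, string s = Blue Red Red Red Blue Blue Red Blue Red Blue Blue Blue Blue.
edge 1 of 13 (Blue): { 0 | — } so 1
edge 2 of 13 (Red): { 0 | 1 } so 1/2
edge 3 of 13 (Red): { 0 | 1/2; 1 } so 1/4
edge 4 of 13 (Red): { 0 | 1/4; 1/2; 1 } so 1/8
edge 5 of 13 (Blue): { 0; 1/8 | 1/4; 1/2; 1 } so 3/16
edge 6 of 13 (Blue): { 0; 1/8; 3/16 | 1/4; 1/2; 1 } so 7/32
edge 7 of 13 (Red): { 0; 1/8; 3/16 | 7/32; 1/4; 1/2; 1 } so 13/64
edge 8 of 13 (Blue): { 0; 1/8; 3/16; 13/64 | 7/32; 1/4; 1/2; 1 } so 27/128
edge 9 of 13 (Red): { 0; 1/8; 3/16; 13/64 | 27/128; 7/32; 1/4; 1/2; 1 } so 53/256
edge 10 of 13 (Blue): { 0; 1/8; 3/16; 13/64; 53/256 | 27/128; 7/32; 1/4; 1/2; 1 } so 107/512
edge 11 of 13 (Blue): { 0; 1/8; 3/16; 13/64; 53/256; 107/512 | 27/128; 7/32; 1/4; 1/2; 1 } so 215/1024
edge 12 of 13 (Blue): { 0; 1/8; 3/16; 13/64; 53/256; 107/512; 215/1024 | 27/128; 7/32; 1/4; 1/2; 1 } so 431/2048
edge 13 of 13 (Blue): { 0; 1/8; 3/16; 13/64; 53/256; 107/512; 215/1024; 431/2048 | 27/128; 7/32; 1/4; 1/2; 1 } so 863/4096

863/4096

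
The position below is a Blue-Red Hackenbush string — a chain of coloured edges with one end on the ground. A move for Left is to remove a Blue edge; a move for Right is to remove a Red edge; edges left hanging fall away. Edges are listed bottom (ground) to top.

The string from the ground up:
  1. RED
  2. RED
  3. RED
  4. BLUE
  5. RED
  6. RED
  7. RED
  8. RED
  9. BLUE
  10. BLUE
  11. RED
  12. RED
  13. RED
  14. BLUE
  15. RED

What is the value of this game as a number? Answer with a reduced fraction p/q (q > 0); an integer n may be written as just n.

value_1 [R]  L=[—]  R=[0]  → -1
value_2 [RR]  L=[—]  R=[-1,0]  → -2
value_3 [RRR]  L=[—]  R=[-2,-1,0]  → -3
value_4 [RRRB]  L=[-3]  R=[-2,-1,0]  → -5/2
value_5 [RRRBR]  L=[-3]  R=[-5/2,-2,-1,0]  → -11/4
value_6 [RRRBRR]  L=[-3]  R=[-11/4,-5/2,-2,-1,0]  → -23/8
value_7 [RRRBRRR]  L=[-3]  R=[-23/8,-11/4,-5/2,-2,-1,0]  → -47/16
value_8 [RRRBRRRR]  L=[-3]  R=[-47/16,-23/8,-11/4,-5/2,-2,-1,0]  → -95/32
value_9 [RRRBRRRRB]  L=[-3,-95/32]  R=[-47/16,-23/8,-11/4,-5/2,-2,-1,0]  → -189/64
value_10 [RRRBRRRRBB]  L=[-3,-95/32,-189/64]  R=[-47/16,-23/8,-11/4,-5/2,-2,-1,0]  → -377/128
value_11 [RRRBRRRRBBR]  L=[-3,-95/32,-189/64]  R=[-377/128,-47/16,-23/8,-11/4,-5/2,-2,-1,0]  → -755/256
value_12 [RRRBRRRRBBRR]  L=[-3,-95/32,-189/64]  R=[-755/256,-377/128,-47/16,-23/8,-11/4,-5/2,-2,-1,0]  → -1511/512
value_13 [RRRBRRRRBBRRR]  L=[-3,-95/32,-189/64]  R=[-1511/512,-755/256,-377/128,-47/16,-23/8,-11/4,-5/2,-2,-1,0]  → -3023/1024
value_14 [RRRBRRRRBBRRRB]  L=[-3,-95/32,-189/64,-3023/1024]  R=[-1511/512,-755/256,-377/128,-47/16,-23/8,-11/4,-5/2,-2,-1,0]  → -6045/2048
value_15 [RRRBRRRRBBRRRBR]  L=[-3,-95/32,-189/64,-3023/1024]  R=[-6045/2048,-1511/512,-755/256,-377/128,-47/16,-23/8,-11/4,-5/2,-2,-1,0]  → -12091/4096

-12091/4096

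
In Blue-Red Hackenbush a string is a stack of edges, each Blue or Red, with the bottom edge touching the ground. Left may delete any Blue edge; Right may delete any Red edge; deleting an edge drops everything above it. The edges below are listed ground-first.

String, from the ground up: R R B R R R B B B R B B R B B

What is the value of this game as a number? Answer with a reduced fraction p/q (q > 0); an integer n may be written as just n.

R: Left { — }, Right { 0 } gives simplest -1
RR: Left { — }, Right { -1, 0 } gives simplest -2
RRB: Left { -2 }, Right { -1, 0 } gives simplest -3/2
RRBR: Left { -2 }, Right { -3/2, -1, 0 } gives simplest -7/4
RRBRR: Left { -2 }, Right { -7/4, -3/2, -1, 0 } gives simplest -15/8
RRBRRR: Left { -2 }, Right { -15/8, -7/4, -3/2, -1, 0 } gives simplest -31/16
RRBRRRB: Left { -2, -31/16 }, Right { -15/8, -7/4, -3/2, -1, 0 } gives simplest -61/32
RRBRRRBB: Left { -2, -31/16, -61/32 }, Right { -15/8, -7/4, -3/2, -1, 0 } gives simplest -121/64
RRBRRRBBB: Left { -2, -31/16, -61/32, -121/64 }, Right { -15/8, -7/4, -3/2, -1, 0 } gives simplest -241/128
RRBRRRBBBR: Left { -2, -31/16, -61/32, -121/64 }, Right { -241/128, -15/8, -7/4, -3/2, -1, 0 } gives simplest -483/256
RRBRRRBBBRB: Left { -2, -31/16, -61/32, -121/64, -483/256 }, Right { -241/128, -15/8, -7/4, -3/2, -1, 0 } gives simplest -965/512
RRBRRRBBBRBB: Left { -2, -31/16, -61/32, -121/64, -483/256, -965/512 }, Right { -241/128, -15/8, -7/4, -3/2, -1, 0 } gives simplest -1929/1024
RRBRRRBBBRBBR: Left { -2, -31/16, -61/32, -121/64, -483/256, -965/512 }, Right { -1929/1024, -241/128, -15/8, -7/4, -3/2, -1, 0 } gives simplest -3859/2048
RRBRRRBBBRBBRB: Left { -2, -31/16, -61/32, -121/64, -483/256, -965/512, -3859/2048 }, Right { -1929/1024, -241/128, -15/8, -7/4, -3/2, -1, 0 } gives simplest -7717/4096
RRBRRRBBBRBBRBB: Left { -2, -31/16, -61/32, -121/64, -483/256, -965/512, -3859/2048, -7717/4096 }, Right { -1929/1024, -241/128, -15/8, -7/4, -3/2, -1, 0 } gives simplest -15433/8192

-15433/8192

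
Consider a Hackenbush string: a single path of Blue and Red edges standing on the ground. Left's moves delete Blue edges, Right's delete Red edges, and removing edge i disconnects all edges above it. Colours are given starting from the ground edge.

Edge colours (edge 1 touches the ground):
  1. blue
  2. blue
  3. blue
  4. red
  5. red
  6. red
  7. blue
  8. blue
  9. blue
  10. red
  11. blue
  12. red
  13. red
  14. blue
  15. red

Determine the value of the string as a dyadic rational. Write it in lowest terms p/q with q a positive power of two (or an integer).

Recurse on prefixes of the 15-edge string blue blue blue red red red blue blue blue red blue red red blue red:
value(b) = { 0 | none } → 1
value(bb) = { 0,1 | none } → 2
value(bbb) = { 0,1,2 | none } → 3
value(bbbr) = { 0,1,2 | 3 } → 5/2
value(bbbrr) = { 0,1,2 | 5/2,3 } → 9/4
value(bbbrrr) = { 0,1,2 | 9/4,5/2,3 } → 17/8
value(bbbrrrb) = { 0,1,2,17/8 | 9/4,5/2,3 } → 35/16
value(bbbrrrbb) = { 0,1,2,17/8,35/16 | 9/4,5/2,3 } → 71/32
value(bbbrrrbbb) = { 0,1,2,17/8,35/16,71/32 | 9/4,5/2,3 } → 143/64
value(bbbrrrbbbr) = { 0,1,2,17/8,35/16,71/32 | 143/64,9/4,5/2,3 } → 285/128
value(bbbrrrbbbrb) = { 0,1,2,17/8,35/16,71/32,285/128 | 143/64,9/4,5/2,3 } → 571/256
value(bbbrrrbbbrbr) = { 0,1,2,17/8,35/16,71/32,285/128 | 571/256,143/64,9/4,5/2,3 } → 1141/512
value(bbbrrrbbbrbrr) = { 0,1,2,17/8,35/16,71/32,285/128 | 1141/512,571/256,143/64,9/4,5/2,3 } → 2281/1024
value(bbbrrrbbbrbrrb) = { 0,1,2,17/8,35/16,71/32,285/128,2281/1024 | 1141/512,571/256,143/64,9/4,5/2,3 } → 4563/2048
value(bbbrrrbbbrbrrbr) = { 0,1,2,17/8,35/16,71/32,285/128,2281/1024 | 4563/2048,1141/512,571/256,143/64,9/4,5/2,3 } → 9125/4096

9125/4096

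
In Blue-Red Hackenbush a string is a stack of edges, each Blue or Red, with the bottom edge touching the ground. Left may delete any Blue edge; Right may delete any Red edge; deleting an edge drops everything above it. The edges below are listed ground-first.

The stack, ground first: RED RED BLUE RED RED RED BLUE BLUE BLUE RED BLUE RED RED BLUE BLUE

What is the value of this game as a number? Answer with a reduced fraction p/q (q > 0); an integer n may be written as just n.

Build val(s[:k]) for k = 1..15, string s = RED RED BLUE RED RED RED BLUE BLUE BLUE RED BLUE RED RED BLUE BLUE.
val(R) = { — | 0 } — -1
val(RR) = { — | -1, 0 } — -2
val(RRB) = { -2 | -1, 0 } — -3/2
val(RRBR) = { -2 | -3/2, -1, 0 } — -7/4
val(RRBRR) = { -2 | -7/4, -3/2, -1, 0 } — -15/8
val(RRBRRR) = { -2 | -15/8, -7/4, -3/2, -1, 0 } — -31/16
val(RRBRRRB) = { -2, -31/16 | -15/8, -7/4, -3/2, -1, 0 } — -61/32
val(RRBRRRBB) = { -2, -31/16, -61/32 | -15/8, -7/4, -3/2, -1, 0 } — -121/64
val(RRBRRRBBB) = { -2, -31/16, -61/32, -121/64 | -15/8, -7/4, -3/2, -1, 0 } — -241/128
val(RRBRRRBBBR) = { -2, -31/16, -61/32, -121/64 | -241/128, -15/8, -7/4, -3/2, -1, 0 } — -483/256
val(RRBRRRBBBRB) = { -2, -31/16, -61/32, -121/64, -483/256 | -241/128, -15/8, -7/4, -3/2, -1, 0 } — -965/512
val(RRBRRRBBBRBR) = { -2, -31/16, -61/32, -121/64, -483/256 | -965/512, -241/128, -15/8, -7/4, -3/2, -1, 0 } — -1931/1024
val(RRBRRRBBBRBRR) = { -2, -31/16, -61/32, -121/64, -483/256 | -1931/1024, -965/512, -241/128, -15/8, -7/4, -3/2, -1, 0 } — -3863/2048
val(RRBRRRBBBRBRRB) = { -2, -31/16, -61/32, -121/64, -483/256, -3863/2048 | -1931/1024, -965/512, -241/128, -15/8, -7/4, -3/2, -1, 0 } — -7725/4096
val(RRBRRRBBBRBRRBB) = { -2, -31/16, -61/32, -121/64, -483/256, -3863/2048, -7725/4096 | -1931/1024, -965/512, -241/128, -15/8, -7/4, -3/2, -1, 0 } — -15449/8192

-15449/8192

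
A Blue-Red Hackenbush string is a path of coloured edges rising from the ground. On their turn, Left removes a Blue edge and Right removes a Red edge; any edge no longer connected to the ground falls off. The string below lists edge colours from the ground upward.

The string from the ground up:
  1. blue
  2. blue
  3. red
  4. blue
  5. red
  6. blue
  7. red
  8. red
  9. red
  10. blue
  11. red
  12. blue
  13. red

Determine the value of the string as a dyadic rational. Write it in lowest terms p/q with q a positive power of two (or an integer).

3349/2048

Build g(s[:k]) for k = 1..13, string s = blue blue red blue red blue red red red blue red blue red.
step 1: add blue to get b; options L={ 0 } R={ (no moves) } -> 1
step 2: add blue to get bb; options L={ 0 1 } R={ (no moves) } -> 2
step 3: add red to get bbr; options L={ 0 1 } R={ 2 } -> 3/2
step 4: add blue to get bbrb; options L={ 0 1 3/2 } R={ 2 } -> 7/4
step 5: add red to get bbrbr; options L={ 0 1 3/2 } R={ 7/4 2 } -> 13/8
step 6: add blue to get bbrbrb; options L={ 0 1 3/2 13/8 } R={ 7/4 2 } -> 27/16
step 7: add red to get bbrbrbr; options L={ 0 1 3/2 13/8 } R={ 27/16 7/4 2 } -> 53/32
step 8: add red to get bbrbrbrr; options L={ 0 1 3/2 13/8 } R={ 53/32 27/16 7/4 2 } -> 105/64
step 9: add red to get bbrbrbrrr; options L={ 0 1 3/2 13/8 } R={ 105/64 53/32 27/16 7/4 2 } -> 209/128
step 10: add blue to get bbrbrbrrrb; options L={ 0 1 3/2 13/8 209/128 } R={ 105/64 53/32 27/16 7/4 2 } -> 419/256
step 11: add red to get bbrbrbrrrbr; options L={ 0 1 3/2 13/8 209/128 } R={ 419/256 105/64 53/32 27/16 7/4 2 } -> 837/512
step 12: add blue to get bbrbrbrrrbrb; options L={ 0 1 3/2 13/8 209/128 837/512 } R={ 419/256 105/64 53/32 27/16 7/4 2 } -> 1675/1024
step 13: add red to get bbrbrbrrrbrbr; options L={ 0 1 3/2 13/8 209/128 837/512 } R={ 1675/1024 419/256 105/64 53/32 27/16 7/4 2 } -> 3349/2048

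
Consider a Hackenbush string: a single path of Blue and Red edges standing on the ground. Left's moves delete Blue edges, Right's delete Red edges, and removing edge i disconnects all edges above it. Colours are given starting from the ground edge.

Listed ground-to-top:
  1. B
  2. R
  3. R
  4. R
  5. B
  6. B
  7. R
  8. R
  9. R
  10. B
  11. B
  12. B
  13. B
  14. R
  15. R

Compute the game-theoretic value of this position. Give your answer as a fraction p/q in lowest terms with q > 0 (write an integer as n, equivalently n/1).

3193/16384

1 of 15 · B · max L 0 · min R +∞ so 1
2 of 15 · BR · max L 0 · min R 1 so 1/2
3 of 15 · BRR · max L 0 · min R 1/2 so 1/4
4 of 15 · BRRR · max L 0 · min R 1/4 so 1/8
5 of 15 · BRRRB · max L 1/8 · min R 1/4 so 3/16
6 of 15 · BRRRBB · max L 3/16 · min R 1/4 so 7/32
7 of 15 · BRRRBBR · max L 3/16 · min R 7/32 so 13/64
8 of 15 · BRRRBBRR · max L 3/16 · min R 13/64 so 25/128
9 of 15 · BRRRBBRRR · max L 3/16 · min R 25/128 so 49/256
10 of 15 · BRRRBBRRRB · max L 49/256 · min R 25/128 so 99/512
11 of 15 · BRRRBBRRRBB · max L 99/512 · min R 25/128 so 199/1024
12 of 15 · BRRRBBRRRBBB · max L 199/1024 · min R 25/128 so 399/2048
13 of 15 · BRRRBBRRRBBBB · max L 399/2048 · min R 25/128 so 799/4096
14 of 15 · BRRRBBRRRBBBBR · max L 399/2048 · min R 799/4096 so 1597/8192
15 of 15 · BRRRBBRRRBBBBRR · max L 399/2048 · min R 1597/8192 so 3193/16384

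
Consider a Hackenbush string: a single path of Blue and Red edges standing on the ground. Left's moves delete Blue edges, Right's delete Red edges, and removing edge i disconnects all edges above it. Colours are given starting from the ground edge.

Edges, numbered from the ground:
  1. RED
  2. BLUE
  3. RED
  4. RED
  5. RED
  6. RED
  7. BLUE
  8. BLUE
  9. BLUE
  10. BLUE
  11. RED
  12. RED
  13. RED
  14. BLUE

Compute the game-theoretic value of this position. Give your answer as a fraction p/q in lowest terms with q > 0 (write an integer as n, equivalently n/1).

-7709/8192

g_1 [R]  L=[∅]  R=[0]  so -1
g_2 [RB]  L=[-1]  R=[0]  so -1/2
g_3 [RBR]  L=[-1]  R=[-1/2,0]  so -3/4
g_4 [RBRR]  L=[-1]  R=[-3/4,-1/2,0]  so -7/8
g_5 [RBRRR]  L=[-1]  R=[-7/8,-3/4,-1/2,0]  so -15/16
g_6 [RBRRRR]  L=[-1]  R=[-15/16,-7/8,-3/4,-1/2,0]  so -31/32
g_7 [RBRRRRB]  L=[-1,-31/32]  R=[-15/16,-7/8,-3/4,-1/2,0]  so -61/64
g_8 [RBRRRRBB]  L=[-1,-31/32,-61/64]  R=[-15/16,-7/8,-3/4,-1/2,0]  so -121/128
g_9 [RBRRRRBBB]  L=[-1,-31/32,-61/64,-121/128]  R=[-15/16,-7/8,-3/4,-1/2,0]  so -241/256
g_10 [RBRRRRBBBB]  L=[-1,-31/32,-61/64,-121/128,-241/256]  R=[-15/16,-7/8,-3/4,-1/2,0]  so -481/512
g_11 [RBRRRRBBBBR]  L=[-1,-31/32,-61/64,-121/128,-241/256]  R=[-481/512,-15/16,-7/8,-3/4,-1/2,0]  so -963/1024
g_12 [RBRRRRBBBBRR]  L=[-1,-31/32,-61/64,-121/128,-241/256]  R=[-963/1024,-481/512,-15/16,-7/8,-3/4,-1/2,0]  so -1927/2048
g_13 [RBRRRRBBBBRRR]  L=[-1,-31/32,-61/64,-121/128,-241/256]  R=[-1927/2048,-963/1024,-481/512,-15/16,-7/8,-3/4,-1/2,0]  so -3855/4096
g_14 [RBRRRRBBBBRRRB]  L=[-1,-31/32,-61/64,-121/128,-241/256,-3855/4096]  R=[-1927/2048,-963/1024,-481/512,-15/16,-7/8,-3/4,-1/2,0]  so -7709/8192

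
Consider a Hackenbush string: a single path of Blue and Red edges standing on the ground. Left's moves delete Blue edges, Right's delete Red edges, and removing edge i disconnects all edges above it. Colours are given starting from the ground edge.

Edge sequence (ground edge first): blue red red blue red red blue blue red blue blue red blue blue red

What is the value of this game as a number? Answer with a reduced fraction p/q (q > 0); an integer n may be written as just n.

4973/16384

Build val(s[:k]) for k = 1..15, string s = blue red red blue red red blue blue red blue blue red blue blue red.
1 of 15 · b · max L 0 · min R +∞ -> 1
2 of 15 · br · max L 0 · min R 1 -> 1/2
3 of 15 · brr · max L 0 · min R 1/2 -> 1/4
4 of 15 · brrb · max L 1/4 · min R 1/2 -> 3/8
5 of 15 · brrbr · max L 1/4 · min R 3/8 -> 5/16
6 of 15 · brrbrr · max L 1/4 · min R 5/16 -> 9/32
7 of 15 · brrbrrb · max L 9/32 · min R 5/16 -> 19/64
8 of 15 · brrbrrbb · max L 19/64 · min R 5/16 -> 39/128
9 of 15 · brrbrrbbr · max L 19/64 · min R 39/128 -> 77/256
10 of 15 · brrbrrbbrb · max L 77/256 · min R 39/128 -> 155/512
11 of 15 · brrbrrbbrbb · max L 155/512 · min R 39/128 -> 311/1024
12 of 15 · brrbrrbbrbbr · max L 155/512 · min R 311/1024 -> 621/2048
13 of 15 · brrbrrbbrbbrb · max L 621/2048 · min R 311/1024 -> 1243/4096
14 of 15 · brrbrrbbrbbrbb · max L 1243/4096 · min R 311/1024 -> 2487/8192
15 of 15 · brrbrrbbrbbrbbr · max L 1243/4096 · min R 2487/8192 -> 4973/16384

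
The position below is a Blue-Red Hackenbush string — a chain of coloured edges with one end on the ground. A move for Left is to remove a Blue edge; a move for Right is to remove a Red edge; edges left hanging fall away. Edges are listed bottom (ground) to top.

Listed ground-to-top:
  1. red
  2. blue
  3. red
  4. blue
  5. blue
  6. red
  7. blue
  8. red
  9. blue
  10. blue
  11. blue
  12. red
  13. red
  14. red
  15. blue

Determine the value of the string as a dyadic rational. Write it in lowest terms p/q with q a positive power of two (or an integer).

r: Left {  }, Right { 0 } → simplest -1
rb: Left { -1 }, Right { 0 } → simplest -1/2
rbr: Left { -1 }, Right { -1/2; 0 } → simplest -3/4
rbrb: Left { -1; -3/4 }, Right { -1/2; 0 } → simplest -5/8
rbrbb: Left { -1; -3/4; -5/8 }, Right { -1/2; 0 } → simplest -9/16
rbrbbr: Left { -1; -3/4; -5/8 }, Right { -9/16; -1/2; 0 } → simplest -19/32
rbrbbrb: Left { -1; -3/4; -5/8; -19/32 }, Right { -9/16; -1/2; 0 } → simplest -37/64
rbrbbrbr: Left { -1; -3/4; -5/8; -19/32 }, Right { -37/64; -9/16; -1/2; 0 } → simplest -75/128
rbrbbrbrb: Left { -1; -3/4; -5/8; -19/32; -75/128 }, Right { -37/64; -9/16; -1/2; 0 } → simplest -149/256
rbrbbrbrbb: Left { -1; -3/4; -5/8; -19/32; -75/128; -149/256 }, Right { -37/64; -9/16; -1/2; 0 } → simplest -297/512
rbrbbrbrbbb: Left { -1; -3/4; -5/8; -19/32; -75/128; -149/256; -297/512 }, Right { -37/64; -9/16; -1/2; 0 } → simplest -593/1024
rbrbbrbrbbbr: Left { -1; -3/4; -5/8; -19/32; -75/128; -149/256; -297/512 }, Right { -593/1024; -37/64; -9/16; -1/2; 0 } → simplest -1187/2048
rbrbbrbrbbbrr: Left { -1; -3/4; -5/8; -19/32; -75/128; -149/256; -297/512 }, Right { -1187/2048; -593/1024; -37/64; -9/16; -1/2; 0 } → simplest -2375/4096
rbrbbrbrbbbrrr: Left { -1; -3/4; -5/8; -19/32; -75/128; -149/256; -297/512 }, Right { -2375/4096; -1187/2048; -593/1024; -37/64; -9/16; -1/2; 0 } → simplest -4751/8192
rbrbbrbrbbbrrrb: Left { -1; -3/4; -5/8; -19/32; -75/128; -149/256; -297/512; -4751/8192 }, Right { -2375/4096; -1187/2048; -593/1024; -37/64; -9/16; -1/2; 0 } → simplest -9501/16384

-9501/16384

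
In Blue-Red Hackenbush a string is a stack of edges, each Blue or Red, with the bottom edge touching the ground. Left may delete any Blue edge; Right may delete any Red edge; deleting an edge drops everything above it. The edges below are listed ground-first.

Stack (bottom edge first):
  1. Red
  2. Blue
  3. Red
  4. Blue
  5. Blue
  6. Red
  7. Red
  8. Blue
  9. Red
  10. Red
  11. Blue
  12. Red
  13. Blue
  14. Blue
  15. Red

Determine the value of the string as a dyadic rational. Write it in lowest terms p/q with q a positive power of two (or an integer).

R: Left { ∅ }, Right { 0 } gives simplest -1
RB: Left { -1 }, Right { 0 } gives simplest -1/2
RBR: Left { -1 }, Right { -1/2,0 } gives simplest -3/4
RBRB: Left { -1,-3/4 }, Right { -1/2,0 } gives simplest -5/8
RBRBB: Left { -1,-3/4,-5/8 }, Right { -1/2,0 } gives simplest -9/16
RBRBBR: Left { -1,-3/4,-5/8 }, Right { -9/16,-1/2,0 } gives simplest -19/32
RBRBBRR: Left { -1,-3/4,-5/8 }, Right { -19/32,-9/16,-1/2,0 } gives simplest -39/64
RBRBBRRB: Left { -1,-3/4,-5/8,-39/64 }, Right { -19/32,-9/16,-1/2,0 } gives simplest -77/128
RBRBBRRBR: Left { -1,-3/4,-5/8,-39/64 }, Right { -77/128,-19/32,-9/16,-1/2,0 } gives simplest -155/256
RBRBBRRBRR: Left { -1,-3/4,-5/8,-39/64 }, Right { -155/256,-77/128,-19/32,-9/16,-1/2,0 } gives simplest -311/512
RBRBBRRBRRB: Left { -1,-3/4,-5/8,-39/64,-311/512 }, Right { -155/256,-77/128,-19/32,-9/16,-1/2,0 } gives simplest -621/1024
RBRBBRRBRRBR: Left { -1,-3/4,-5/8,-39/64,-311/512 }, Right { -621/1024,-155/256,-77/128,-19/32,-9/16,-1/2,0 } gives simplest -1243/2048
RBRBBRRBRRBRB: Left { -1,-3/4,-5/8,-39/64,-311/512,-1243/2048 }, Right { -621/1024,-155/256,-77/128,-19/32,-9/16,-1/2,0 } gives simplest -2485/4096
RBRBBRRBRRBRBB: Left { -1,-3/4,-5/8,-39/64,-311/512,-1243/2048,-2485/4096 }, Right { -621/1024,-155/256,-77/128,-19/32,-9/16,-1/2,0 } gives simplest -4969/8192
RBRBBRRBRRBRBBR: Left { -1,-3/4,-5/8,-39/64,-311/512,-1243/2048,-2485/4096 }, Right { -4969/8192,-621/1024,-155/256,-77/128,-19/32,-9/16,-1/2,0 } gives simplest -9939/16384

-9939/16384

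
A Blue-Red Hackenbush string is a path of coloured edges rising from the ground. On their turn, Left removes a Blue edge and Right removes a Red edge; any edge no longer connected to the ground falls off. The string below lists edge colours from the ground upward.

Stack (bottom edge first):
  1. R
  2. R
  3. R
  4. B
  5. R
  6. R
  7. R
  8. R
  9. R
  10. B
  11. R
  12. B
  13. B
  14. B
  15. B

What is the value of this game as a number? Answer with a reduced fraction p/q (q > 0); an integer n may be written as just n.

Recurse on prefixes of the 15-edge string R R R B R R R R R B R B B B B:
R: Left { ∅ }, Right { 0 } => simplest -1
RR: Left { ∅ }, Right { -1 0 } => simplest -2
RRR: Left { ∅ }, Right { -2 -1 0 } => simplest -3
RRRB: Left { -3 }, Right { -2 -1 0 } => simplest -5/2
RRRBR: Left { -3 }, Right { -5/2 -2 -1 0 } => simplest -11/4
RRRBRR: Left { -3 }, Right { -11/4 -5/2 -2 -1 0 } => simplest -23/8
RRRBRRR: Left { -3 }, Right { -23/8 -11/4 -5/2 -2 -1 0 } => simplest -47/16
RRRBRRRR: Left { -3 }, Right { -47/16 -23/8 -11/4 -5/2 -2 -1 0 } => simplest -95/32
RRRBRRRRR: Left { -3 }, Right { -95/32 -47/16 -23/8 -11/4 -5/2 -2 -1 0 } => simplest -191/64
RRRBRRRRRB: Left { -3 -191/64 }, Right { -95/32 -47/16 -23/8 -11/4 -5/2 -2 -1 0 } => simplest -381/128
RRRBRRRRRBR: Left { -3 -191/64 }, Right { -381/128 -95/32 -47/16 -23/8 -11/4 -5/2 -2 -1 0 } => simplest -763/256
RRRBRRRRRBRB: Left { -3 -191/64 -763/256 }, Right { -381/128 -95/32 -47/16 -23/8 -11/4 -5/2 -2 -1 0 } => simplest -1525/512
RRRBRRRRRBRBB: Left { -3 -191/64 -763/256 -1525/512 }, Right { -381/128 -95/32 -47/16 -23/8 -11/4 -5/2 -2 -1 0 } => simplest -3049/1024
RRRBRRRRRBRBBB: Left { -3 -191/64 -763/256 -1525/512 -3049/1024 }, Right { -381/128 -95/32 -47/16 -23/8 -11/4 -5/2 -2 -1 0 } => simplest -6097/2048
RRRBRRRRRBRBBBB: Left { -3 -191/64 -763/256 -1525/512 -3049/1024 -6097/2048 }, Right { -381/128 -95/32 -47/16 -23/8 -11/4 -5/2 -2 -1 0 } => simplest -12193/4096

-12193/4096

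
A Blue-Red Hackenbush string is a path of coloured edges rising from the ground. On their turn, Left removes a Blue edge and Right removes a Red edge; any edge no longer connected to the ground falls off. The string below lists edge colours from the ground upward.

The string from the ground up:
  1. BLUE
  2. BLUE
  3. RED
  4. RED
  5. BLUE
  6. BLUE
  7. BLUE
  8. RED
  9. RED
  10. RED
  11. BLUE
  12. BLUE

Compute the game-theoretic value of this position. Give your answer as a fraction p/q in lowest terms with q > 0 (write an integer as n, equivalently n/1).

Recurse on prefixes of the 12-edge string BLUE BLUE RED RED BLUE BLUE BLUE RED RED RED BLUE BLUE:
1 of 12 · B · max L 0 · min R +∞ → 1
2 of 12 · BB · max L 1 · min R +∞ → 2
3 of 12 · BBR · max L 1 · min R 2 → 3/2
4 of 12 · BBRR · max L 1 · min R 3/2 → 5/4
5 of 12 · BBRRB · max L 5/4 · min R 3/2 → 11/8
6 of 12 · BBRRBB · max L 11/8 · min R 3/2 → 23/16
7 of 12 · BBRRBBB · max L 23/16 · min R 3/2 → 47/32
8 of 12 · BBRRBBBR · max L 23/16 · min R 47/32 → 93/64
9 of 12 · BBRRBBBRR · max L 23/16 · min R 93/64 → 185/128
10 of 12 · BBRRBBBRRR · max L 23/16 · min R 185/128 → 369/256
11 of 12 · BBRRBBBRRRB · max L 369/256 · min R 185/128 → 739/512
12 of 12 · BBRRBBBRRRBB · max L 739/512 · min R 185/128 → 1479/1024

1479/1024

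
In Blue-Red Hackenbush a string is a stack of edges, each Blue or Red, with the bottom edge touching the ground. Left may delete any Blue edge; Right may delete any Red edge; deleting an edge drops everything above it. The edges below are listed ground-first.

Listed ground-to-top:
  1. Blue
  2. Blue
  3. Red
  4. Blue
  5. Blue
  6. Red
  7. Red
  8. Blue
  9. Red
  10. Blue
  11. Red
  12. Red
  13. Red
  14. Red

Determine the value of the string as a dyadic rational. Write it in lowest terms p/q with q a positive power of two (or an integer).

7329/4096

step 1: add Blue to get B; options L={ 0 } R={  } → 1
step 2: add Blue to get BB; options L={ 0 1 } R={  } → 2
step 3: add Red to get BBR; options L={ 0 1 } R={ 2 } → 3/2
step 4: add Blue to get BBRB; options L={ 0 1 3/2 } R={ 2 } → 7/4
step 5: add Blue to get BBRBB; options L={ 0 1 3/2 7/4 } R={ 2 } → 15/8
step 6: add Red to get BBRBBR; options L={ 0 1 3/2 7/4 } R={ 15/8 2 } → 29/16
step 7: add Red to get BBRBBRR; options L={ 0 1 3/2 7/4 } R={ 29/16 15/8 2 } → 57/32
step 8: add Blue to get BBRBBRRB; options L={ 0 1 3/2 7/4 57/32 } R={ 29/16 15/8 2 } → 115/64
step 9: add Red to get BBRBBRRBR; options L={ 0 1 3/2 7/4 57/32 } R={ 115/64 29/16 15/8 2 } → 229/128
step 10: add Blue to get BBRBBRRBRB; options L={ 0 1 3/2 7/4 57/32 229/128 } R={ 115/64 29/16 15/8 2 } → 459/256
step 11: add Red to get BBRBBRRBRBR; options L={ 0 1 3/2 7/4 57/32 229/128 } R={ 459/256 115/64 29/16 15/8 2 } → 917/512
step 12: add Red to get BBRBBRRBRBRR; options L={ 0 1 3/2 7/4 57/32 229/128 } R={ 917/512 459/256 115/64 29/16 15/8 2 } → 1833/1024
step 13: add Red to get BBRBBRRBRBRRR; options L={ 0 1 3/2 7/4 57/32 229/128 } R={ 1833/1024 917/512 459/256 115/64 29/16 15/8 2 } → 3665/2048
step 14: add Red to get BBRBBRRBRBRRRR; options L={ 0 1 3/2 7/4 57/32 229/128 } R={ 3665/2048 1833/1024 917/512 459/256 115/64 29/16 15/8 2 } → 7329/4096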